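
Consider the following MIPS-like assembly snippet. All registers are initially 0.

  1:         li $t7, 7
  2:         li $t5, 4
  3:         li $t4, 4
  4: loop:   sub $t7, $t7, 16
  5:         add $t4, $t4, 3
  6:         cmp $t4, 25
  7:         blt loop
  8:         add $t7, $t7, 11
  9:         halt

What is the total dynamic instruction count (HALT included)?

33

li $t7, 7 → $t7=7
li $t5, 4 → $t5=4
li $t4, 4 → $t4=4
sub $t7, $t7, 16 → $t7=7-16=-9
add $t4, $t4, 3 → $t4=4+3=7
cmp $t4, 25  (cmp 7,25)
blt loop: taken
sub $t7, $t7, 16 → $t7=(-9)-16=-25
add $t4, $t4, 3 → $t4=7+3=10
cmp $t4, 25  (cmp 10,25)
blt loop: taken
sub $t7, $t7, 16 → $t7=(-25)-16=-41
add $t4, $t4, 3 → $t4=10+3=13
cmp $t4, 25  (cmp 13,25)
blt loop: taken
sub $t7, $t7, 16 → $t7=(-41)-16=-57
add $t4, $t4, 3 → $t4=13+3=16
cmp $t4, 25  (cmp 16,25)
blt loop: taken
sub $t7, $t7, 16 → $t7=(-57)-16=-73
add $t4, $t4, 3 → $t4=16+3=19
cmp $t4, 25  (cmp 19,25)
blt loop: taken
sub $t7, $t7, 16 → $t7=(-73)-16=-89
add $t4, $t4, 3 → $t4=19+3=22
cmp $t4, 25  (cmp 22,25)
blt loop: taken
sub $t7, $t7, 16 → $t7=(-89)-16=-105
add $t4, $t4, 3 → $t4=22+3=25
cmp $t4, 25  (cmp 25,25)
blt loop: not taken
add $t7, $t7, 11 → $t7=(-105)+11=-94
halt.
Total executed instructions: 33.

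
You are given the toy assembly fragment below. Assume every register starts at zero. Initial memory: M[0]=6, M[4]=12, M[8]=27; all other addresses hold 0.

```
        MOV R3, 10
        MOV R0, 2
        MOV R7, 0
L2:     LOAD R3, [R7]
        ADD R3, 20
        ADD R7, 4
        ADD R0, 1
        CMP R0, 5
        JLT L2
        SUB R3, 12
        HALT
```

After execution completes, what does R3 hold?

35

R3=10
R0=2
R7=0
R3=M[0]=6
R3=6+20=26
R7=0+4=4
R0=2+1=3
CMP R0, 5  (cmp 3,5)
JLT L2: taken
R3=M[4]=12
R3=12+20=32
R7=4+4=8
R0=3+1=4
CMP R0, 5  (cmp 4,5)
JLT L2: taken
R3=M[8]=27
R3=27+20=47
R7=8+4=12
R0=4+1=5
CMP R0, 5  (cmp 5,5)
JLT L2: not taken
R3=47-12=35
halt.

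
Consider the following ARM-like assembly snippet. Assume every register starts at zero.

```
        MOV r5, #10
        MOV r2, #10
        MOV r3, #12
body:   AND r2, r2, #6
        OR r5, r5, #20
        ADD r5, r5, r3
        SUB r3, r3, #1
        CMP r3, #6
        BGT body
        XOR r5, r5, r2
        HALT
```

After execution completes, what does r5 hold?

after MOV r5, #10: r5=10
after MOV r2, #10: r2=10
after MOV r3, #12: r3=12
after AND r2, r2, #6: r2=10&6=2
after OR r5, r5, #20: r5=10|20=30
after ADD r5, r5, r3: r5=30+12=42
after SUB r3, r3, #1: r3=12-1=11
CMP r3, #6  (cmp 11,6)
BGT body: taken
after AND r2, r2, #6: r2=2&6=2
after OR r5, r5, #20: r5=42|20=62
after ADD r5, r5, r3: r5=62+11=73
after SUB r3, r3, #1: r3=11-1=10
CMP r3, #6  (cmp 10,6)
BGT body: taken
after AND r2, r2, #6: r2=2&6=2
after OR r5, r5, #20: r5=73|20=93
after ADD r5, r5, r3: r5=93+10=103
after SUB r3, r3, #1: r3=10-1=9
CMP r3, #6  (cmp 9,6)
BGT body: taken
after AND r2, r2, #6: r2=2&6=2
after OR r5, r5, #20: r5=103|20=119
after ADD r5, r5, r3: r5=119+9=128
after SUB r3, r3, #1: r3=9-1=8
CMP r3, #6  (cmp 8,6)
BGT body: taken
after AND r2, r2, #6: r2=2&6=2
after OR r5, r5, #20: r5=128|20=148
after ADD r5, r5, r3: r5=148+8=156
after SUB r3, r3, #1: r3=8-1=7
CMP r3, #6  (cmp 7,6)
BGT body: taken
after AND r2, r2, #6: r2=2&6=2
after OR r5, r5, #20: r5=156|20=156
after ADD r5, r5, r3: r5=156+7=163
after SUB r3, r3, #1: r3=7-1=6
CMP r3, #6  (cmp 6,6)
BGT body: not taken
after XOR r5, r5, r2: r5=163^2=161
halt.

161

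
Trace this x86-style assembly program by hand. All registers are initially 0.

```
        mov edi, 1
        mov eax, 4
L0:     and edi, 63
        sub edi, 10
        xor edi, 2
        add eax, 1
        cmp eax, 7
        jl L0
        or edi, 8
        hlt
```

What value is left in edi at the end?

29

after mov edi, 1: edi=1
after mov eax, 4: eax=4
after and edi, 63: edi=1&63=1
after sub edi, 10: edi=1-10=-9
after xor edi, 2: edi=(-9)^2=-11
after add eax, 1: eax=4+1=5
cmp eax, 7  (cmp 5,7)
jl L0: taken
after and edi, 63: edi=(-11)&63=53
after sub edi, 10: edi=53-10=43
after xor edi, 2: edi=43^2=41
after add eax, 1: eax=5+1=6
cmp eax, 7  (cmp 6,7)
jl L0: taken
after and edi, 63: edi=41&63=41
after sub edi, 10: edi=41-10=31
after xor edi, 2: edi=31^2=29
after add eax, 1: eax=6+1=7
cmp eax, 7  (cmp 7,7)
jl L0: not taken
after or edi, 8: edi=29|8=29
halt.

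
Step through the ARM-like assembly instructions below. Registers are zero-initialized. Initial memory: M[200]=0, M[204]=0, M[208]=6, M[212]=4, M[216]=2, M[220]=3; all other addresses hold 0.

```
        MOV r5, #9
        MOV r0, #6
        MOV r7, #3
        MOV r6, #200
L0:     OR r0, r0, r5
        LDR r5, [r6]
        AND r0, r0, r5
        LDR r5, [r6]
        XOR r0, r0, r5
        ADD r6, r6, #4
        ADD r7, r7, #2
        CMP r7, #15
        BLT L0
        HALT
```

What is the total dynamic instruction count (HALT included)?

59

after MOV r5, #9: r5=9
after MOV r0, #6: r0=6
after MOV r7, #3: r7=3
after MOV r6, #200: r6=200
after OR r0, r0, r5: r0=6|9=15
after LDR r5, [r6]: r5=M[200]=0
after AND r0, r0, r5: r0=15&0=0
after LDR r5, [r6]: r5=M[200]=0
after XOR r0, r0, r5: r0=0^0=0
after ADD r6, r6, #4: r6=200+4=204
after ADD r7, r7, #2: r7=3+2=5
CMP r7, #15  (cmp 5,15)
BLT L0: taken
after OR r0, r0, r5: r0=0|0=0
after LDR r5, [r6]: r5=M[204]=0
after AND r0, r0, r5: r0=0&0=0
after LDR r5, [r6]: r5=M[204]=0
after XOR r0, r0, r5: r0=0^0=0
after ADD r6, r6, #4: r6=204+4=208
after ADD r7, r7, #2: r7=5+2=7
CMP r7, #15  (cmp 7,15)
BLT L0: taken
after OR r0, r0, r5: r0=0|0=0
after LDR r5, [r6]: r5=M[208]=6
after AND r0, r0, r5: r0=0&6=0
after LDR r5, [r6]: r5=M[208]=6
after XOR r0, r0, r5: r0=0^6=6
after ADD r6, r6, #4: r6=208+4=212
after ADD r7, r7, #2: r7=7+2=9
CMP r7, #15  (cmp 9,15)
BLT L0: taken
after OR r0, r0, r5: r0=6|6=6
after LDR r5, [r6]: r5=M[212]=4
after AND r0, r0, r5: r0=6&4=4
after LDR r5, [r6]: r5=M[212]=4
after XOR r0, r0, r5: r0=4^4=0
after ADD r6, r6, #4: r6=212+4=216
after ADD r7, r7, #2: r7=9+2=11
CMP r7, #15  (cmp 11,15)
BLT L0: taken
after OR r0, r0, r5: r0=0|4=4
after LDR r5, [r6]: r5=M[216]=2
after AND r0, r0, r5: r0=4&2=0
after LDR r5, [r6]: r5=M[216]=2
after XOR r0, r0, r5: r0=0^2=2
after ADD r6, r6, #4: r6=216+4=220
after ADD r7, r7, #2: r7=11+2=13
CMP r7, #15  (cmp 13,15)
BLT L0: taken
after OR r0, r0, r5: r0=2|2=2
after LDR r5, [r6]: r5=M[220]=3
after AND r0, r0, r5: r0=2&3=2
after LDR r5, [r6]: r5=M[220]=3
after XOR r0, r0, r5: r0=2^3=1
after ADD r6, r6, #4: r6=220+4=224
after ADD r7, r7, #2: r7=13+2=15
CMP r7, #15  (cmp 15,15)
BLT L0: not taken
halt.
Total executed instructions: 59.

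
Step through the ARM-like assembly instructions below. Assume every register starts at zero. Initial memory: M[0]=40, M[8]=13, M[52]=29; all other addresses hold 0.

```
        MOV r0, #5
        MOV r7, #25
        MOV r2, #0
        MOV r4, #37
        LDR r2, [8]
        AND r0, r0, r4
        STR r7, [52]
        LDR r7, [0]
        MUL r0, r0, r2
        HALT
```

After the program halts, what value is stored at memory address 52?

25

r0=5
r7=25
r2=0
r4=37
r2=M[8]=13
r0=5&37=5
STR r7, [52] → M[52]=25
r7=M[0]=40
r0=5*13=65
halt.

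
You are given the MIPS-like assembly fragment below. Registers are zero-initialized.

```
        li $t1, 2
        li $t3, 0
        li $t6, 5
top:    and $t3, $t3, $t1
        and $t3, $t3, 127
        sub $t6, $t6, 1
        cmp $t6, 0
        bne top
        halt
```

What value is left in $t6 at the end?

0

after li $t1, 2: $t1=2
after li $t3, 0: $t3=0
after li $t6, 5: $t6=5
after and $t3, $t3, $t1: $t3=0&2=0
after and $t3, $t3, 127: $t3=0&127=0
after sub $t6, $t6, 1: $t6=5-1=4
cmp $t6, 0  (cmp 4,0)
bne top: taken
after and $t3, $t3, $t1: $t3=0&2=0
after and $t3, $t3, 127: $t3=0&127=0
after sub $t6, $t6, 1: $t6=4-1=3
cmp $t6, 0  (cmp 3,0)
bne top: taken
after and $t3, $t3, $t1: $t3=0&2=0
after and $t3, $t3, 127: $t3=0&127=0
after sub $t6, $t6, 1: $t6=3-1=2
cmp $t6, 0  (cmp 2,0)
bne top: taken
after and $t3, $t3, $t1: $t3=0&2=0
after and $t3, $t3, 127: $t3=0&127=0
after sub $t6, $t6, 1: $t6=2-1=1
cmp $t6, 0  (cmp 1,0)
bne top: taken
after and $t3, $t3, $t1: $t3=0&2=0
after and $t3, $t3, 127: $t3=0&127=0
after sub $t6, $t6, 1: $t6=1-1=0
cmp $t6, 0  (cmp 0,0)
bne top: not taken
halt.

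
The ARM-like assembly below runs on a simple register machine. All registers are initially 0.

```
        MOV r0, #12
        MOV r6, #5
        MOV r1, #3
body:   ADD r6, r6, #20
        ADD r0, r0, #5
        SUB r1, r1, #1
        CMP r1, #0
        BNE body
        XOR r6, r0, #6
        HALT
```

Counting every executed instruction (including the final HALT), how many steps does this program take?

20

MOV r0, #12 → r0=12
MOV r6, #5 → r6=5
MOV r1, #3 → r1=3
ADD r6, r6, #20 → r6=5+20=25
ADD r0, r0, #5 → r0=12+5=17
SUB r1, r1, #1 → r1=3-1=2
CMP r1, #0  (cmp 2,0)
BNE body: taken
ADD r6, r6, #20 → r6=25+20=45
ADD r0, r0, #5 → r0=17+5=22
SUB r1, r1, #1 → r1=2-1=1
CMP r1, #0  (cmp 1,0)
BNE body: taken
ADD r6, r6, #20 → r6=45+20=65
ADD r0, r0, #5 → r0=22+5=27
SUB r1, r1, #1 → r1=1-1=0
CMP r1, #0  (cmp 0,0)
BNE body: not taken
XOR r6, r0, #6 → r6=27^6=29
halt.
Total executed instructions: 20.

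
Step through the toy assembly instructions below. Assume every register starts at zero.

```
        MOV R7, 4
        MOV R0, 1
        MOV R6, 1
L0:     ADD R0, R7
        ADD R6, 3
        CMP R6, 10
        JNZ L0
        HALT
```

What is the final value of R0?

13

MOV R7, 4 → R7=4
MOV R0, 1 → R0=1
MOV R6, 1 → R6=1
ADD R0, R7 → R0=1+4=5
ADD R6, 3 → R6=1+3=4
CMP R6, 10  (cmp 4,10)
JNZ L0: taken
ADD R0, R7 → R0=5+4=9
ADD R6, 3 → R6=4+3=7
CMP R6, 10  (cmp 7,10)
JNZ L0: taken
ADD R0, R7 → R0=9+4=13
ADD R6, 3 → R6=7+3=10
CMP R6, 10  (cmp 10,10)
JNZ L0: not taken
halt.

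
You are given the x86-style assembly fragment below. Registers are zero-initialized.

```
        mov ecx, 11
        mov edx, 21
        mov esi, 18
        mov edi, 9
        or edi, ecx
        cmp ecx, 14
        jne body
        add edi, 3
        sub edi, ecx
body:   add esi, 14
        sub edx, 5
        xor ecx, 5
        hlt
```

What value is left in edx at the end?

ecx=11
edx=21
esi=18
edi=9
edi=9|11=11
cmp ecx, 14  (cmp 11,14)
jne body: taken
esi=18+14=32
edx=21-5=16
ecx=11^5=14
halt.

16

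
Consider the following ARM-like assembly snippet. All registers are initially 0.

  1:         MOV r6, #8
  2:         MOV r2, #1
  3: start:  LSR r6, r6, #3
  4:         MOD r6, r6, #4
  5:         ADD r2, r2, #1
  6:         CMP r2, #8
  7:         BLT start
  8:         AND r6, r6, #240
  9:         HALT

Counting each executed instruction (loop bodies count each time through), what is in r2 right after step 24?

5

after MOV r6, #8: r6=8
after MOV r2, #1: r2=1
after LSR r6, r6, #3: r6=8>>3=1
after MOD r6, r6, #4: r6=1%4=1
after ADD r2, r2, #1: r2=1+1=2
CMP r2, #8  (cmp 2,8)
BLT start: taken
after LSR r6, r6, #3: r6=1>>3=0
after MOD r6, r6, #4: r6=0%4=0
after ADD r2, r2, #1: r2=2+1=3
CMP r2, #8  (cmp 3,8)
BLT start: taken
after LSR r6, r6, #3: r6=0>>3=0
after MOD r6, r6, #4: r6=0%4=0
after ADD r2, r2, #1: r2=3+1=4
CMP r2, #8  (cmp 4,8)
BLT start: taken
after LSR r6, r6, #3: r6=0>>3=0
after MOD r6, r6, #4: r6=0%4=0
after ADD r2, r2, #1: r2=4+1=5
CMP r2, #8  (cmp 5,8)
BLT start: taken
after LSR r6, r6, #3: r6=0>>3=0
after MOD r6, r6, #4: r6=0%4=0
After step 24: r2 = 5.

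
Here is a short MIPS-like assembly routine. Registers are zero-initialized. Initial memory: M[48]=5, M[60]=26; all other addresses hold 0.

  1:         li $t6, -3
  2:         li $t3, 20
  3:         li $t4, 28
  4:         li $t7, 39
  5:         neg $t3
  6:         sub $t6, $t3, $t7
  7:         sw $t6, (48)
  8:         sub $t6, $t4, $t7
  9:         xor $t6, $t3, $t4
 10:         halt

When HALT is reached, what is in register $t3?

li $t6, -3 → $t6=-3
li $t3, 20 → $t3=20
li $t4, 28 → $t4=28
li $t7, 39 → $t7=39
neg $t3 → $t3=-(20)=-20
sub $t6, $t3, $t7 → $t6=(-20)-39=-59
sw $t6, (48) → M[48]=-59
sub $t6, $t4, $t7 → $t6=28-39=-11
xor $t6, $t3, $t4 → $t6=(-20)^28=-16
halt.

-20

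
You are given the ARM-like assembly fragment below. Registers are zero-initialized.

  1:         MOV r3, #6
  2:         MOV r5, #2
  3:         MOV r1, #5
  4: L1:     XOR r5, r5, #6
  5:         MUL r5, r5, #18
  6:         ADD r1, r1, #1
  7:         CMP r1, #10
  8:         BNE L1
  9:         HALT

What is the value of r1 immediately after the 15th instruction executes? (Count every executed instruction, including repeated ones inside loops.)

7

r3=6
r5=2
r1=5
r5=2^6=4
r5=4*18=72
r1=5+1=6
CMP r1, #10  (cmp 6,10)
BNE L1: taken
r5=72^6=78
r5=78*18=1404
r1=6+1=7
CMP r1, #10  (cmp 7,10)
BNE L1: taken
r5=1404^6=1402
r5=1402*18=25236
After step 15: r1 = 7.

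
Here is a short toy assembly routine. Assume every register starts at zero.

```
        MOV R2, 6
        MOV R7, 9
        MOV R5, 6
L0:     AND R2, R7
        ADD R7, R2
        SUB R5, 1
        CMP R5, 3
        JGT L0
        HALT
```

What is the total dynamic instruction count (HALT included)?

19

R2=6
R7=9
R5=6
R2=6&9=0
R7=9+0=9
R5=6-1=5
CMP R5, 3  (cmp 5,3)
JGT L0: taken
R2=0&9=0
R7=9+0=9
R5=5-1=4
CMP R5, 3  (cmp 4,3)
JGT L0: taken
R2=0&9=0
R7=9+0=9
R5=4-1=3
CMP R5, 3  (cmp 3,3)
JGT L0: not taken
halt.
Total executed instructions: 19.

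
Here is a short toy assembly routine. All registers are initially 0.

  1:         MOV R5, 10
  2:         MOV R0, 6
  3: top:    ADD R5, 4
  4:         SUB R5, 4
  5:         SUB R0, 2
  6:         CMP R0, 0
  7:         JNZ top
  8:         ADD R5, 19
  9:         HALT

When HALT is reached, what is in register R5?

29

after MOV R5, 10: R5=10
after MOV R0, 6: R0=6
after ADD R5, 4: R5=10+4=14
after SUB R5, 4: R5=14-4=10
after SUB R0, 2: R0=6-2=4
CMP R0, 0  (cmp 4,0)
JNZ top: taken
after ADD R5, 4: R5=10+4=14
after SUB R5, 4: R5=14-4=10
after SUB R0, 2: R0=4-2=2
CMP R0, 0  (cmp 2,0)
JNZ top: taken
after ADD R5, 4: R5=10+4=14
after SUB R5, 4: R5=14-4=10
after SUB R0, 2: R0=2-2=0
CMP R0, 0  (cmp 0,0)
JNZ top: not taken
after ADD R5, 19: R5=10+19=29
halt.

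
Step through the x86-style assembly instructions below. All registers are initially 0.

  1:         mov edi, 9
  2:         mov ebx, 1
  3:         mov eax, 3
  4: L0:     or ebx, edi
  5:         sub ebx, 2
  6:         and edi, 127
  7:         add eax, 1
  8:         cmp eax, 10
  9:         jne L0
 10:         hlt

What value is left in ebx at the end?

edi=9
ebx=1
eax=3
ebx=1|9=9
ebx=9-2=7
edi=9&127=9
eax=3+1=4
cmp eax, 10  (cmp 4,10)
jne L0: taken
ebx=7|9=15
ebx=15-2=13
edi=9&127=9
eax=4+1=5
cmp eax, 10  (cmp 5,10)
jne L0: taken
ebx=13|9=13
ebx=13-2=11
edi=9&127=9
eax=5+1=6
cmp eax, 10  (cmp 6,10)
jne L0: taken
ebx=11|9=11
ebx=11-2=9
edi=9&127=9
eax=6+1=7
cmp eax, 10  (cmp 7,10)
jne L0: taken
ebx=9|9=9
ebx=9-2=7
edi=9&127=9
eax=7+1=8
cmp eax, 10  (cmp 8,10)
jne L0: taken
ebx=7|9=15
ebx=15-2=13
edi=9&127=9
eax=8+1=9
cmp eax, 10  (cmp 9,10)
jne L0: taken
ebx=13|9=13
ebx=13-2=11
edi=9&127=9
eax=9+1=10
cmp eax, 10  (cmp 10,10)
jne L0: not taken
halt.

11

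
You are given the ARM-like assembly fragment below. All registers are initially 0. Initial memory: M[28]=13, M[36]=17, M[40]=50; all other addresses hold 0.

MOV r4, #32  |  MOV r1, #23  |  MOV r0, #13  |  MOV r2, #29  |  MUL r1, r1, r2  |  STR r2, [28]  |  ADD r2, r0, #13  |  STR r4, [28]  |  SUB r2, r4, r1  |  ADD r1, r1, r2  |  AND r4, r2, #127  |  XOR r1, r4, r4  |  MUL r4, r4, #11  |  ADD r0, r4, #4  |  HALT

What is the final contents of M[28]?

r4=32
r1=23
r0=13
r2=29
r1=23*29=667
STR r2, [28] → M[28]=29
r2=13+13=26
STR r4, [28] → M[28]=32
r2=32-667=-635
r1=667+(-635)=32
r4=(-635)&127=5
r1=5^5=0
r4=5*11=55
r0=55+4=59
halt.

32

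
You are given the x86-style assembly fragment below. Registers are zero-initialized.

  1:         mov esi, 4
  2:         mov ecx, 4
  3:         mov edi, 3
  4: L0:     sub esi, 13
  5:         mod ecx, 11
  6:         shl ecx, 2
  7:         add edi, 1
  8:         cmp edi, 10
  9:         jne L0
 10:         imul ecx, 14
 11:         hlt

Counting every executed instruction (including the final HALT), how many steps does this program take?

47

mov esi, 4 → esi=4
mov ecx, 4 → ecx=4
mov edi, 3 → edi=3
sub esi, 13 → esi=4-13=-9
mod ecx, 11 → ecx=4%11=4
shl ecx, 2 → ecx=4<<2=16
add edi, 1 → edi=3+1=4
cmp edi, 10  (cmp 4,10)
jne L0: taken
sub esi, 13 → esi=(-9)-13=-22
mod ecx, 11 → ecx=16%11=5
shl ecx, 2 → ecx=5<<2=20
add edi, 1 → edi=4+1=5
cmp edi, 10  (cmp 5,10)
jne L0: taken
sub esi, 13 → esi=(-22)-13=-35
mod ecx, 11 → ecx=20%11=9
shl ecx, 2 → ecx=9<<2=36
add edi, 1 → edi=5+1=6
cmp edi, 10  (cmp 6,10)
jne L0: taken
sub esi, 13 → esi=(-35)-13=-48
mod ecx, 11 → ecx=36%11=3
shl ecx, 2 → ecx=3<<2=12
add edi, 1 → edi=6+1=7
cmp edi, 10  (cmp 7,10)
jne L0: taken
sub esi, 13 → esi=(-48)-13=-61
mod ecx, 11 → ecx=12%11=1
shl ecx, 2 → ecx=1<<2=4
add edi, 1 → edi=7+1=8
cmp edi, 10  (cmp 8,10)
jne L0: taken
sub esi, 13 → esi=(-61)-13=-74
mod ecx, 11 → ecx=4%11=4
shl ecx, 2 → ecx=4<<2=16
add edi, 1 → edi=8+1=9
cmp edi, 10  (cmp 9,10)
jne L0: taken
sub esi, 13 → esi=(-74)-13=-87
mod ecx, 11 → ecx=16%11=5
shl ecx, 2 → ecx=5<<2=20
add edi, 1 → edi=9+1=10
cmp edi, 10  (cmp 10,10)
jne L0: not taken
imul ecx, 14 → ecx=20*14=280
halt.
Total executed instructions: 47.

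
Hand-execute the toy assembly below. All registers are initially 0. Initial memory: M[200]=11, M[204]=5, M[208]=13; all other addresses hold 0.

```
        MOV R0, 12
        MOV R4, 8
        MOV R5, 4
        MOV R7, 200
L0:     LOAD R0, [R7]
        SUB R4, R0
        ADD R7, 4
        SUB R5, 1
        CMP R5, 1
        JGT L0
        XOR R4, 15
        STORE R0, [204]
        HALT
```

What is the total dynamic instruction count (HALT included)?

R0=12
R4=8
R5=4
R7=200
R0=M[200]=11
R4=8-11=-3
R7=200+4=204
R5=4-1=3
CMP R5, 1  (cmp 3,1)
JGT L0: taken
R0=M[204]=5
R4=(-3)-5=-8
R7=204+4=208
R5=3-1=2
CMP R5, 1  (cmp 2,1)
JGT L0: taken
R0=M[208]=13
R4=(-8)-13=-21
R7=208+4=212
R5=2-1=1
CMP R5, 1  (cmp 1,1)
JGT L0: not taken
R4=(-21)^15=-28
STORE R0, [204] → M[204]=13
halt.
Total executed instructions: 25.

25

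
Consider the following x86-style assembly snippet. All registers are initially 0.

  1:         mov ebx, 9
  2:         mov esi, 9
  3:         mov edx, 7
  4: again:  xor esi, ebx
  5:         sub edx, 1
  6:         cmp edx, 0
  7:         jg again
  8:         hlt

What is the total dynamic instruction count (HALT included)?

after mov ebx, 9: ebx=9
after mov esi, 9: esi=9
after mov edx, 7: edx=7
after xor esi, ebx: esi=9^9=0
after sub edx, 1: edx=7-1=6
cmp edx, 0  (cmp 6,0)
jg again: taken
after xor esi, ebx: esi=0^9=9
after sub edx, 1: edx=6-1=5
cmp edx, 0  (cmp 5,0)
jg again: taken
after xor esi, ebx: esi=9^9=0
after sub edx, 1: edx=5-1=4
cmp edx, 0  (cmp 4,0)
jg again: taken
after xor esi, ebx: esi=0^9=9
after sub edx, 1: edx=4-1=3
cmp edx, 0  (cmp 3,0)
jg again: taken
after xor esi, ebx: esi=9^9=0
after sub edx, 1: edx=3-1=2
cmp edx, 0  (cmp 2,0)
jg again: taken
after xor esi, ebx: esi=0^9=9
after sub edx, 1: edx=2-1=1
cmp edx, 0  (cmp 1,0)
jg again: taken
after xor esi, ebx: esi=9^9=0
after sub edx, 1: edx=1-1=0
cmp edx, 0  (cmp 0,0)
jg again: not taken
halt.
Total executed instructions: 32.

32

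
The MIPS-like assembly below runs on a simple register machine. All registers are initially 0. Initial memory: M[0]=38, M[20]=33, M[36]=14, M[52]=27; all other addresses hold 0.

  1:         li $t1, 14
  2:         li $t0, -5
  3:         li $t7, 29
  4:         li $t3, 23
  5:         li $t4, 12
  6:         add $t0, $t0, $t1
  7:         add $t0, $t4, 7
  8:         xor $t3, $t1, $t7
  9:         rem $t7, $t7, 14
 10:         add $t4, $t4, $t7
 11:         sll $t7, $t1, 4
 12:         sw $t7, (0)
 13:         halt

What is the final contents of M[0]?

li $t1, 14 → $t1=14
li $t0, -5 → $t0=-5
li $t7, 29 → $t7=29
li $t3, 23 → $t3=23
li $t4, 12 → $t4=12
add $t0, $t0, $t1 → $t0=(-5)+14=9
add $t0, $t4, 7 → $t0=12+7=19
xor $t3, $t1, $t7 → $t3=14^29=19
rem $t7, $t7, 14 → $t7=29%14=1
add $t4, $t4, $t7 → $t4=12+1=13
sll $t7, $t1, 4 → $t7=14<<4=224
sw $t7, (0) → M[0]=224
halt.

224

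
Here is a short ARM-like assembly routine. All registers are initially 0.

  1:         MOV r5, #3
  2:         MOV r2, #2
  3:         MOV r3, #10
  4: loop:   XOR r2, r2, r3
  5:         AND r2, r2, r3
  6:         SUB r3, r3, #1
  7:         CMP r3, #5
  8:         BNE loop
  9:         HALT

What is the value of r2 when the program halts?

MOV r5, #3 → r5=3
MOV r2, #2 → r2=2
MOV r3, #10 → r3=10
XOR r2, r2, r3 → r2=2^10=8
AND r2, r2, r3 → r2=8&10=8
SUB r3, r3, #1 → r3=10-1=9
CMP r3, #5  (cmp 9,5)
BNE loop: taken
XOR r2, r2, r3 → r2=8^9=1
AND r2, r2, r3 → r2=1&9=1
SUB r3, r3, #1 → r3=9-1=8
CMP r3, #5  (cmp 8,5)
BNE loop: taken
XOR r2, r2, r3 → r2=1^8=9
AND r2, r2, r3 → r2=9&8=8
SUB r3, r3, #1 → r3=8-1=7
CMP r3, #5  (cmp 7,5)
BNE loop: taken
XOR r2, r2, r3 → r2=8^7=15
AND r2, r2, r3 → r2=15&7=7
SUB r3, r3, #1 → r3=7-1=6
CMP r3, #5  (cmp 6,5)
BNE loop: taken
XOR r2, r2, r3 → r2=7^6=1
AND r2, r2, r3 → r2=1&6=0
SUB r3, r3, #1 → r3=6-1=5
CMP r3, #5  (cmp 5,5)
BNE loop: not taken
halt.

0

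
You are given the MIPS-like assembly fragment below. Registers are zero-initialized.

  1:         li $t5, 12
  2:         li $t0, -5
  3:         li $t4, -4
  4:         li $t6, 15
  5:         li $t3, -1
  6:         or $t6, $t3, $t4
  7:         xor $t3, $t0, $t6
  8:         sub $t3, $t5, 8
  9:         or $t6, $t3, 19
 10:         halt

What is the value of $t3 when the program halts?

after li $t5, 12: $t5=12
after li $t0, -5: $t0=-5
after li $t4, -4: $t4=-4
after li $t6, 15: $t6=15
after li $t3, -1: $t3=-1
after or $t6, $t3, $t4: $t6=(-1)|(-4)=-1
after xor $t3, $t0, $t6: $t3=(-5)^(-1)=4
after sub $t3, $t5, 8: $t3=12-8=4
after or $t6, $t3, 19: $t6=4|19=23
halt.

4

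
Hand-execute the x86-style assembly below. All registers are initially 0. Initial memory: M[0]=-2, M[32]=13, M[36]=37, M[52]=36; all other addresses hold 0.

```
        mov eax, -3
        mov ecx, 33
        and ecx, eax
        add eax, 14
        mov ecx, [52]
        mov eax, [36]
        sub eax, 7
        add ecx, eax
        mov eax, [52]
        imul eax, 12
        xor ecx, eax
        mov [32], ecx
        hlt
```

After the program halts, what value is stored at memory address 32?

eax=-3
ecx=33
ecx=33&(-3)=33
eax=(-3)+14=11
ecx=M[52]=36
eax=M[36]=37
eax=37-7=30
ecx=36+30=66
eax=M[52]=36
eax=36*12=432
ecx=66^432=498
mov [32], ecx → M[32]=498
halt.

498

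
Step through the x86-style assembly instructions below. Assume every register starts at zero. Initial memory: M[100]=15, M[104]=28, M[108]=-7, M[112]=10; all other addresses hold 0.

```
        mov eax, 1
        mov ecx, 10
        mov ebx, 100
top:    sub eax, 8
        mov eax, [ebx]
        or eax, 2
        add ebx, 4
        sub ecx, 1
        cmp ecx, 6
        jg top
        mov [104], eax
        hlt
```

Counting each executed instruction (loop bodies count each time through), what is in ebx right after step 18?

mov eax, 1 → eax=1
mov ecx, 10 → ecx=10
mov ebx, 100 → ebx=100
sub eax, 8 → eax=1-8=-7
mov eax, [ebx] → eax=M[100]=15
or eax, 2 → eax=15|2=15
add ebx, 4 → ebx=100+4=104
sub ecx, 1 → ecx=10-1=9
cmp ecx, 6  (cmp 9,6)
jg top: taken
sub eax, 8 → eax=15-8=7
mov eax, [ebx] → eax=M[104]=28
or eax, 2 → eax=28|2=30
add ebx, 4 → ebx=104+4=108
sub ecx, 1 → ecx=9-1=8
cmp ecx, 6  (cmp 8,6)
jg top: taken
sub eax, 8 → eax=30-8=22
After step 18: ebx = 108.

108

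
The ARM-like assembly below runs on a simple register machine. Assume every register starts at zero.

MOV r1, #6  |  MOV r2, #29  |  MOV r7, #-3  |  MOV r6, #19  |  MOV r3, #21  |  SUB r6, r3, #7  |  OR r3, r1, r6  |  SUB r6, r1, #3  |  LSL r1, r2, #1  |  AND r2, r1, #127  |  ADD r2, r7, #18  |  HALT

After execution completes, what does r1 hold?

r1=6
r2=29
r7=-3
r6=19
r3=21
r6=21-7=14
r3=6|14=14
r6=6-3=3
r1=29<<1=58
r2=58&127=58
r2=(-3)+18=15
halt.

58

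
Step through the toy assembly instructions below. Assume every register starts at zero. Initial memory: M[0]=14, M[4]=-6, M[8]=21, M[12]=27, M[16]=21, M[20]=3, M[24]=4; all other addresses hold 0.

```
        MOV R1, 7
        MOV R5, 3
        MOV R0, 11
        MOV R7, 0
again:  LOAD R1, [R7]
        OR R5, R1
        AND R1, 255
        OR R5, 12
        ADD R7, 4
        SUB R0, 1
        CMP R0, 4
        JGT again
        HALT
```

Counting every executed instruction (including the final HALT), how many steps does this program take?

61

after MOV R1, 7: R1=7
after MOV R5, 3: R5=3
after MOV R0, 11: R0=11
after MOV R7, 0: R7=0
after LOAD R1, [R7]: R1=M[0]=14
after OR R5, R1: R5=3|14=15
after AND R1, 255: R1=14&255=14
after OR R5, 12: R5=15|12=15
after ADD R7, 4: R7=0+4=4
after SUB R0, 1: R0=11-1=10
CMP R0, 4  (cmp 10,4)
JGT again: taken
after LOAD R1, [R7]: R1=M[4]=-6
after OR R5, R1: R5=15|(-6)=-1
after AND R1, 255: R1=(-6)&255=250
after OR R5, 12: R5=(-1)|12=-1
after ADD R7, 4: R7=4+4=8
after SUB R0, 1: R0=10-1=9
CMP R0, 4  (cmp 9,4)
JGT again: taken
after LOAD R1, [R7]: R1=M[8]=21
after OR R5, R1: R5=(-1)|21=-1
after AND R1, 255: R1=21&255=21
after OR R5, 12: R5=(-1)|12=-1
after ADD R7, 4: R7=8+4=12
after SUB R0, 1: R0=9-1=8
CMP R0, 4  (cmp 8,4)
JGT again: taken
after LOAD R1, [R7]: R1=M[12]=27
after OR R5, R1: R5=(-1)|27=-1
after AND R1, 255: R1=27&255=27
after OR R5, 12: R5=(-1)|12=-1
after ADD R7, 4: R7=12+4=16
after SUB R0, 1: R0=8-1=7
CMP R0, 4  (cmp 7,4)
JGT again: taken
after LOAD R1, [R7]: R1=M[16]=21
after OR R5, R1: R5=(-1)|21=-1
after AND R1, 255: R1=21&255=21
after OR R5, 12: R5=(-1)|12=-1
after ADD R7, 4: R7=16+4=20
after SUB R0, 1: R0=7-1=6
CMP R0, 4  (cmp 6,4)
JGT again: taken
after LOAD R1, [R7]: R1=M[20]=3
after OR R5, R1: R5=(-1)|3=-1
after AND R1, 255: R1=3&255=3
after OR R5, 12: R5=(-1)|12=-1
after ADD R7, 4: R7=20+4=24
after SUB R0, 1: R0=6-1=5
CMP R0, 4  (cmp 5,4)
JGT again: taken
after LOAD R1, [R7]: R1=M[24]=4
after OR R5, R1: R5=(-1)|4=-1
after AND R1, 255: R1=4&255=4
after OR R5, 12: R5=(-1)|12=-1
after ADD R7, 4: R7=24+4=28
after SUB R0, 1: R0=5-1=4
CMP R0, 4  (cmp 4,4)
JGT again: not taken
halt.
Total executed instructions: 61.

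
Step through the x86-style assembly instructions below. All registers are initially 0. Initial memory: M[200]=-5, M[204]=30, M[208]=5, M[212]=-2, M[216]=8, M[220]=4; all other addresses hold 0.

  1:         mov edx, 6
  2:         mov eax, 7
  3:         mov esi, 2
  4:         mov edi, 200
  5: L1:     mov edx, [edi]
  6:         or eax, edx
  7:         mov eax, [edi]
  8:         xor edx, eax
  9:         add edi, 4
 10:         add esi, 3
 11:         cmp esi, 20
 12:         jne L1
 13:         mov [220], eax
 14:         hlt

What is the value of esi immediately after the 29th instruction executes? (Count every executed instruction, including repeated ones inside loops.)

11

edx=6
eax=7
esi=2
edi=200
edx=M[200]=-5
eax=7|(-5)=-1
eax=M[200]=-5
edx=(-5)^(-5)=0
edi=200+4=204
esi=2+3=5
cmp esi, 20  (cmp 5,20)
jne L1: taken
edx=M[204]=30
eax=(-5)|30=-1
eax=M[204]=30
edx=30^30=0
edi=204+4=208
esi=5+3=8
cmp esi, 20  (cmp 8,20)
jne L1: taken
edx=M[208]=5
eax=30|5=31
eax=M[208]=5
edx=5^5=0
edi=208+4=212
esi=8+3=11
cmp esi, 20  (cmp 11,20)
jne L1: taken
edx=M[212]=-2
After step 29: esi = 11.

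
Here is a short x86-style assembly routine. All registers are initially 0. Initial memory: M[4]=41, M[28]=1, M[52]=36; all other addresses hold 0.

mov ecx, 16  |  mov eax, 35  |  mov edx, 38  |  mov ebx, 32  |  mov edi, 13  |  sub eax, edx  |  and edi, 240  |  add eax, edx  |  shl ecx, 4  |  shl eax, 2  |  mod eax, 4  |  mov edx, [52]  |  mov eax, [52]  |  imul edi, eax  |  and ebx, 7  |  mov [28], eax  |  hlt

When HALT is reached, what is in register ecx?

256

after mov ecx, 16: ecx=16
after mov eax, 35: eax=35
after mov edx, 38: edx=38
after mov ebx, 32: ebx=32
after mov edi, 13: edi=13
after sub eax, edx: eax=35-38=-3
after and edi, 240: edi=13&240=0
after add eax, edx: eax=(-3)+38=35
after shl ecx, 4: ecx=16<<4=256
after shl eax, 2: eax=35<<2=140
after mod eax, 4: eax=140%4=0
after mov edx, [52]: edx=M[52]=36
after mov eax, [52]: eax=M[52]=36
after imul edi, eax: edi=0*36=0
after and ebx, 7: ebx=32&7=0
mov [28], eax → M[28]=36
halt.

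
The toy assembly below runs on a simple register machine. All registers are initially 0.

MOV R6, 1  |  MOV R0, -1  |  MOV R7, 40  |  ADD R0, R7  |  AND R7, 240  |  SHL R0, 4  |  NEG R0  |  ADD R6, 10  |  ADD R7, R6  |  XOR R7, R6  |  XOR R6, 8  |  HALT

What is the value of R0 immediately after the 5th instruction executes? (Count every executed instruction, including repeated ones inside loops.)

39

MOV R6, 1 → R6=1
MOV R0, -1 → R0=-1
MOV R7, 40 → R7=40
ADD R0, R7 → R0=(-1)+40=39
AND R7, 240 → R7=40&240=32
After step 5: R0 = 39.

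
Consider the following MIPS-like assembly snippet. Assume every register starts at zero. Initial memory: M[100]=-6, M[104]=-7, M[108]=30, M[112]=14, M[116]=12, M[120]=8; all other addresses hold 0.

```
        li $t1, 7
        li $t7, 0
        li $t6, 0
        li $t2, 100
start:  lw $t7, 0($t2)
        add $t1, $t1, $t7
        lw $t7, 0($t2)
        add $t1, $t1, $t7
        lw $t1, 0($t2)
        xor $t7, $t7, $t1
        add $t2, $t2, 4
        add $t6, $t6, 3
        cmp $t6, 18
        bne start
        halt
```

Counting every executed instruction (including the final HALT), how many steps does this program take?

$t1=7
$t7=0
$t6=0
$t2=100
$t7=M[100]=-6
$t1=7+(-6)=1
$t7=M[100]=-6
$t1=1+(-6)=-5
$t1=M[100]=-6
$t7=(-6)^(-6)=0
$t2=100+4=104
$t6=0+3=3
cmp $t6, 18  (cmp 3,18)
bne start: taken
$t7=M[104]=-7
$t1=(-6)+(-7)=-13
$t7=M[104]=-7
$t1=(-13)+(-7)=-20
$t1=M[104]=-7
$t7=(-7)^(-7)=0
$t2=104+4=108
$t6=3+3=6
cmp $t6, 18  (cmp 6,18)
bne start: taken
$t7=M[108]=30
$t1=(-7)+30=23
$t7=M[108]=30
$t1=23+30=53
$t1=M[108]=30
$t7=30^30=0
$t2=108+4=112
$t6=6+3=9
cmp $t6, 18  (cmp 9,18)
bne start: taken
$t7=M[112]=14
$t1=30+14=44
$t7=M[112]=14
$t1=44+14=58
$t1=M[112]=14
$t7=14^14=0
$t2=112+4=116
$t6=9+3=12
cmp $t6, 18  (cmp 12,18)
bne start: taken
$t7=M[116]=12
$t1=14+12=26
$t7=M[116]=12
$t1=26+12=38
$t1=M[116]=12
$t7=12^12=0
$t2=116+4=120
$t6=12+3=15
cmp $t6, 18  (cmp 15,18)
bne start: taken
$t7=M[120]=8
$t1=12+8=20
$t7=M[120]=8
$t1=20+8=28
$t1=M[120]=8
$t7=8^8=0
$t2=120+4=124
$t6=15+3=18
cmp $t6, 18  (cmp 18,18)
bne start: not taken
halt.
Total executed instructions: 65.

65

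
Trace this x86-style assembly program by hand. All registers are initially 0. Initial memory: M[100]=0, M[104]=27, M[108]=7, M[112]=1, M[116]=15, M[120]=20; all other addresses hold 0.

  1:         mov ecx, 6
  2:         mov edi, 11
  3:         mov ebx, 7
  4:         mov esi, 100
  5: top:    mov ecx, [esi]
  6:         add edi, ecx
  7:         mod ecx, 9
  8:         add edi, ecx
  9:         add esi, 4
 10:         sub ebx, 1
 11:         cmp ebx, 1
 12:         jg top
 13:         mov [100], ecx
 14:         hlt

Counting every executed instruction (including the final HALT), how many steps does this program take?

after mov ecx, 6: ecx=6
after mov edi, 11: edi=11
after mov ebx, 7: ebx=7
after mov esi, 100: esi=100
after mov ecx, [esi]: ecx=M[100]=0
after add edi, ecx: edi=11+0=11
after mod ecx, 9: ecx=0%9=0
after add edi, ecx: edi=11+0=11
after add esi, 4: esi=100+4=104
after sub ebx, 1: ebx=7-1=6
cmp ebx, 1  (cmp 6,1)
jg top: taken
after mov ecx, [esi]: ecx=M[104]=27
after add edi, ecx: edi=11+27=38
after mod ecx, 9: ecx=27%9=0
after add edi, ecx: edi=38+0=38
after add esi, 4: esi=104+4=108
after sub ebx, 1: ebx=6-1=5
cmp ebx, 1  (cmp 5,1)
jg top: taken
after mov ecx, [esi]: ecx=M[108]=7
after add edi, ecx: edi=38+7=45
after mod ecx, 9: ecx=7%9=7
after add edi, ecx: edi=45+7=52
after add esi, 4: esi=108+4=112
after sub ebx, 1: ebx=5-1=4
cmp ebx, 1  (cmp 4,1)
jg top: taken
after mov ecx, [esi]: ecx=M[112]=1
after add edi, ecx: edi=52+1=53
after mod ecx, 9: ecx=1%9=1
after add edi, ecx: edi=53+1=54
after add esi, 4: esi=112+4=116
after sub ebx, 1: ebx=4-1=3
cmp ebx, 1  (cmp 3,1)
jg top: taken
after mov ecx, [esi]: ecx=M[116]=15
after add edi, ecx: edi=54+15=69
after mod ecx, 9: ecx=15%9=6
after add edi, ecx: edi=69+6=75
after add esi, 4: esi=116+4=120
after sub ebx, 1: ebx=3-1=2
cmp ebx, 1  (cmp 2,1)
jg top: taken
after mov ecx, [esi]: ecx=M[120]=20
after add edi, ecx: edi=75+20=95
after mod ecx, 9: ecx=20%9=2
after add edi, ecx: edi=95+2=97
after add esi, 4: esi=120+4=124
after sub ebx, 1: ebx=2-1=1
cmp ebx, 1  (cmp 1,1)
jg top: not taken
mov [100], ecx → M[100]=2
halt.
Total executed instructions: 54.

54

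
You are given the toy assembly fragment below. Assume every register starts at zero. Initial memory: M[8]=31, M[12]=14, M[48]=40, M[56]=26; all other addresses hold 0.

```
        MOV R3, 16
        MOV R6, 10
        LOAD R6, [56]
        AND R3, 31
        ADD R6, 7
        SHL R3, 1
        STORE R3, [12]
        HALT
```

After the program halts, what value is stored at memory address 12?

32

MOV R3, 16 → R3=16
MOV R6, 10 → R6=10
LOAD R6, [56] → R6=M[56]=26
AND R3, 31 → R3=16&31=16
ADD R6, 7 → R6=26+7=33
SHL R3, 1 → R3=16<<1=32
STORE R3, [12] → M[12]=32
halt.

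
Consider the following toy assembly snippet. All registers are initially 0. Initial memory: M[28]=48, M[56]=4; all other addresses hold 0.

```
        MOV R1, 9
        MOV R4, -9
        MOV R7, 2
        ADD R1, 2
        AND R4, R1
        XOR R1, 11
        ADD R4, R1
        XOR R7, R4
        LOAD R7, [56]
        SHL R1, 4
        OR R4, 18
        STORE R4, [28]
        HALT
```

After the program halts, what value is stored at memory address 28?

MOV R1, 9 → R1=9
MOV R4, -9 → R4=-9
MOV R7, 2 → R7=2
ADD R1, 2 → R1=9+2=11
AND R4, R1 → R4=(-9)&11=3
XOR R1, 11 → R1=11^11=0
ADD R4, R1 → R4=3+0=3
XOR R7, R4 → R7=2^3=1
LOAD R7, [56] → R7=M[56]=4
SHL R1, 4 → R1=0<<4=0
OR R4, 18 → R4=3|18=19
STORE R4, [28] → M[28]=19
halt.

19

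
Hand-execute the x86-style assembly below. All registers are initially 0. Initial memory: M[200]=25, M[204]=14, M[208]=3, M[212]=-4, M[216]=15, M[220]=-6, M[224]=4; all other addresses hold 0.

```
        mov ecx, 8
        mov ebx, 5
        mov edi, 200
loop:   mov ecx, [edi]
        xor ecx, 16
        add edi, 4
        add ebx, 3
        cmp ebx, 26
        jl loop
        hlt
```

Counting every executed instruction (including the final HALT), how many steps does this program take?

mov ecx, 8 → ecx=8
mov ebx, 5 → ebx=5
mov edi, 200 → edi=200
mov ecx, [edi] → ecx=M[200]=25
xor ecx, 16 → ecx=25^16=9
add edi, 4 → edi=200+4=204
add ebx, 3 → ebx=5+3=8
cmp ebx, 26  (cmp 8,26)
jl loop: taken
mov ecx, [edi] → ecx=M[204]=14
xor ecx, 16 → ecx=14^16=30
add edi, 4 → edi=204+4=208
add ebx, 3 → ebx=8+3=11
cmp ebx, 26  (cmp 11,26)
jl loop: taken
mov ecx, [edi] → ecx=M[208]=3
xor ecx, 16 → ecx=3^16=19
add edi, 4 → edi=208+4=212
add ebx, 3 → ebx=11+3=14
cmp ebx, 26  (cmp 14,26)
jl loop: taken
mov ecx, [edi] → ecx=M[212]=-4
xor ecx, 16 → ecx=(-4)^16=-20
add edi, 4 → edi=212+4=216
add ebx, 3 → ebx=14+3=17
cmp ebx, 26  (cmp 17,26)
jl loop: taken
mov ecx, [edi] → ecx=M[216]=15
xor ecx, 16 → ecx=15^16=31
add edi, 4 → edi=216+4=220
add ebx, 3 → ebx=17+3=20
cmp ebx, 26  (cmp 20,26)
jl loop: taken
mov ecx, [edi] → ecx=M[220]=-6
xor ecx, 16 → ecx=(-6)^16=-22
add edi, 4 → edi=220+4=224
add ebx, 3 → ebx=20+3=23
cmp ebx, 26  (cmp 23,26)
jl loop: taken
mov ecx, [edi] → ecx=M[224]=4
xor ecx, 16 → ecx=4^16=20
add edi, 4 → edi=224+4=228
add ebx, 3 → ebx=23+3=26
cmp ebx, 26  (cmp 26,26)
jl loop: not taken
halt.
Total executed instructions: 46.

46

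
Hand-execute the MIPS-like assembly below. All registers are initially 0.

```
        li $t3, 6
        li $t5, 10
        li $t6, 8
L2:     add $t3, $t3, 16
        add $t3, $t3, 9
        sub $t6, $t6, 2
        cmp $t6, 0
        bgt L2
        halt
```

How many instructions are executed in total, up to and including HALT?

after li $t3, 6: $t3=6
after li $t5, 10: $t5=10
after li $t6, 8: $t6=8
after add $t3, $t3, 16: $t3=6+16=22
after add $t3, $t3, 9: $t3=22+9=31
after sub $t6, $t6, 2: $t6=8-2=6
cmp $t6, 0  (cmp 6,0)
bgt L2: taken
after add $t3, $t3, 16: $t3=31+16=47
after add $t3, $t3, 9: $t3=47+9=56
after sub $t6, $t6, 2: $t6=6-2=4
cmp $t6, 0  (cmp 4,0)
bgt L2: taken
after add $t3, $t3, 16: $t3=56+16=72
after add $t3, $t3, 9: $t3=72+9=81
after sub $t6, $t6, 2: $t6=4-2=2
cmp $t6, 0  (cmp 2,0)
bgt L2: taken
after add $t3, $t3, 16: $t3=81+16=97
after add $t3, $t3, 9: $t3=97+9=106
after sub $t6, $t6, 2: $t6=2-2=0
cmp $t6, 0  (cmp 0,0)
bgt L2: not taken
halt.
Total executed instructions: 24.

24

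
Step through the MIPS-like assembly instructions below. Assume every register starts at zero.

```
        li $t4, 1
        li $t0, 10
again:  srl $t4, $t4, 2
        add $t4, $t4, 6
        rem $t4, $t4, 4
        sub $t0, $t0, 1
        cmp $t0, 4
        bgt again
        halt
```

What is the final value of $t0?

li $t4, 1 → $t4=1
li $t0, 10 → $t0=10
srl $t4, $t4, 2 → $t4=1>>2=0
add $t4, $t4, 6 → $t4=0+6=6
rem $t4, $t4, 4 → $t4=6%4=2
sub $t0, $t0, 1 → $t0=10-1=9
cmp $t0, 4  (cmp 9,4)
bgt again: taken
srl $t4, $t4, 2 → $t4=2>>2=0
add $t4, $t4, 6 → $t4=0+6=6
rem $t4, $t4, 4 → $t4=6%4=2
sub $t0, $t0, 1 → $t0=9-1=8
cmp $t0, 4  (cmp 8,4)
bgt again: taken
srl $t4, $t4, 2 → $t4=2>>2=0
add $t4, $t4, 6 → $t4=0+6=6
rem $t4, $t4, 4 → $t4=6%4=2
sub $t0, $t0, 1 → $t0=8-1=7
cmp $t0, 4  (cmp 7,4)
bgt again: taken
srl $t4, $t4, 2 → $t4=2>>2=0
add $t4, $t4, 6 → $t4=0+6=6
rem $t4, $t4, 4 → $t4=6%4=2
sub $t0, $t0, 1 → $t0=7-1=6
cmp $t0, 4  (cmp 6,4)
bgt again: taken
srl $t4, $t4, 2 → $t4=2>>2=0
add $t4, $t4, 6 → $t4=0+6=6
rem $t4, $t4, 4 → $t4=6%4=2
sub $t0, $t0, 1 → $t0=6-1=5
cmp $t0, 4  (cmp 5,4)
bgt again: taken
srl $t4, $t4, 2 → $t4=2>>2=0
add $t4, $t4, 6 → $t4=0+6=6
rem $t4, $t4, 4 → $t4=6%4=2
sub $t0, $t0, 1 → $t0=5-1=4
cmp $t0, 4  (cmp 4,4)
bgt again: not taken
halt.

4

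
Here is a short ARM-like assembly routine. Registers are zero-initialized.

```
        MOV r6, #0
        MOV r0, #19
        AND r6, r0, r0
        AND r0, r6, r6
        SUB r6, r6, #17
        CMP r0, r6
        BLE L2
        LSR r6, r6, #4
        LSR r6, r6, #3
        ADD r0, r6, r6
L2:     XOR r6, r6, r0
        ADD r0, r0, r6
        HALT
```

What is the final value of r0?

0

after MOV r6, #0: r6=0
after MOV r0, #19: r0=19
after AND r6, r0, r0: r6=19&19=19
after AND r0, r6, r6: r0=19&19=19
after SUB r6, r6, #17: r6=19-17=2
CMP r0, r6  (cmp 19,2)
BLE L2: not taken
after LSR r6, r6, #4: r6=2>>4=0
after LSR r6, r6, #3: r6=0>>3=0
after ADD r0, r6, r6: r0=0+0=0
after XOR r6, r6, r0: r6=0^0=0
after ADD r0, r0, r6: r0=0+0=0
halt.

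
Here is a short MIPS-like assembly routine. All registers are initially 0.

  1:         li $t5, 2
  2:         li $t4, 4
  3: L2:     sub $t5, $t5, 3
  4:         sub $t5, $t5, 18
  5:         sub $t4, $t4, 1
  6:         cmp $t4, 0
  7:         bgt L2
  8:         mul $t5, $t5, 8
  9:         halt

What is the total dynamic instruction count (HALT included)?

24

li $t5, 2 → $t5=2
li $t4, 4 → $t4=4
sub $t5, $t5, 3 → $t5=2-3=-1
sub $t5, $t5, 18 → $t5=(-1)-18=-19
sub $t4, $t4, 1 → $t4=4-1=3
cmp $t4, 0  (cmp 3,0)
bgt L2: taken
sub $t5, $t5, 3 → $t5=(-19)-3=-22
sub $t5, $t5, 18 → $t5=(-22)-18=-40
sub $t4, $t4, 1 → $t4=3-1=2
cmp $t4, 0  (cmp 2,0)
bgt L2: taken
sub $t5, $t5, 3 → $t5=(-40)-3=-43
sub $t5, $t5, 18 → $t5=(-43)-18=-61
sub $t4, $t4, 1 → $t4=2-1=1
cmp $t4, 0  (cmp 1,0)
bgt L2: taken
sub $t5, $t5, 3 → $t5=(-61)-3=-64
sub $t5, $t5, 18 → $t5=(-64)-18=-82
sub $t4, $t4, 1 → $t4=1-1=0
cmp $t4, 0  (cmp 0,0)
bgt L2: not taken
mul $t5, $t5, 8 → $t5=(-82)*8=-656
halt.
Total executed instructions: 24.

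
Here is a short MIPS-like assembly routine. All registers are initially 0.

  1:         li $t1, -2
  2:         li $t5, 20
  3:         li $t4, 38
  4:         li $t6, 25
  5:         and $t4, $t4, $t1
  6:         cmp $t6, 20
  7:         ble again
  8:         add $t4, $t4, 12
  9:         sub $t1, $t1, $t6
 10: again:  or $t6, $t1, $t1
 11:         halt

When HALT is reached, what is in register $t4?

50

after li $t1, -2: $t1=-2
after li $t5, 20: $t5=20
after li $t4, 38: $t4=38
after li $t6, 25: $t6=25
after and $t4, $t4, $t1: $t4=38&(-2)=38
cmp $t6, 20  (cmp 25,20)
ble again: not taken
after add $t4, $t4, 12: $t4=38+12=50
after sub $t1, $t1, $t6: $t1=(-2)-25=-27
after or $t6, $t1, $t1: $t6=(-27)|(-27)=-27
halt.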